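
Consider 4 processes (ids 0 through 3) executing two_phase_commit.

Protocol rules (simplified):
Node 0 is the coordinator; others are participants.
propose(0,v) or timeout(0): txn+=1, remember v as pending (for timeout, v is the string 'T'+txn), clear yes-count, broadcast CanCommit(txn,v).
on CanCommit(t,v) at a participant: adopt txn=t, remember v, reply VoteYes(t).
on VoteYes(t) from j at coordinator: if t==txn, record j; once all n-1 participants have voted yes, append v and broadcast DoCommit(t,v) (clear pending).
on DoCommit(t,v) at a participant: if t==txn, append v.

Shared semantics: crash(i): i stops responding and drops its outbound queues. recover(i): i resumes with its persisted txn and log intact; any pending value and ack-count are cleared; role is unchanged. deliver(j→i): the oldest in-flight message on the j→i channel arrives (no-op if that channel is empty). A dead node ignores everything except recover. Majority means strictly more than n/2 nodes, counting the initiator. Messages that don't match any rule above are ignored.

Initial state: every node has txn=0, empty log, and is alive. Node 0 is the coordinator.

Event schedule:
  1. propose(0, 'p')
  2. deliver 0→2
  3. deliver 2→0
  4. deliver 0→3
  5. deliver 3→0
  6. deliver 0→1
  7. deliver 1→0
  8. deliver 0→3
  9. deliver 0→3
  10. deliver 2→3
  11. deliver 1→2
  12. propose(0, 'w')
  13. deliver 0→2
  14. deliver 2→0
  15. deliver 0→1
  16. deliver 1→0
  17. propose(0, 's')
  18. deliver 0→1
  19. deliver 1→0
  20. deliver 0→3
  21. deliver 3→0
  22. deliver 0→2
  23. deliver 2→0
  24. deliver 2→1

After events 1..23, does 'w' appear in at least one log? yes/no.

e1 propose(0,'p'): 0[coor,t=1,-]
e2 deliver 0→2: 2[part,t=1,-]
e3 deliver 2→0: ·
e4 deliver 0→3: 3[part,t=1,-]
e5 deliver 3→0: ·
e6 deliver 0→1: 1[part,t=1,-]
e7 deliver 1→0: 0[coor,t=1,p]
e8 deliver 0→3: 3[part,t=1,p]
e9 deliver 0→3: ·
e10 deliver 2→3: ·
e11 deliver 1→2: ·
e12 propose(0,'w'): 0[coor,t=2,p]
e13 deliver 0→2: 2[part,t=1,p]
e14 deliver 2→0: ·
e15 deliver 0→1: 1[part,t=1,p]
e16 deliver 1→0: ·
e17 propose(0,'s'): 0[coor,t=3,p]
e18 deliver 0→1: 1[part,t=2,p]
e19 deliver 1→0: ·
e20 deliver 0→3: 3[part,t=2,p]
e21 deliver 3→0: ·
e22 deliver 0→2: 2[part,t=2,p]
e23 deliver 2→0: ·

no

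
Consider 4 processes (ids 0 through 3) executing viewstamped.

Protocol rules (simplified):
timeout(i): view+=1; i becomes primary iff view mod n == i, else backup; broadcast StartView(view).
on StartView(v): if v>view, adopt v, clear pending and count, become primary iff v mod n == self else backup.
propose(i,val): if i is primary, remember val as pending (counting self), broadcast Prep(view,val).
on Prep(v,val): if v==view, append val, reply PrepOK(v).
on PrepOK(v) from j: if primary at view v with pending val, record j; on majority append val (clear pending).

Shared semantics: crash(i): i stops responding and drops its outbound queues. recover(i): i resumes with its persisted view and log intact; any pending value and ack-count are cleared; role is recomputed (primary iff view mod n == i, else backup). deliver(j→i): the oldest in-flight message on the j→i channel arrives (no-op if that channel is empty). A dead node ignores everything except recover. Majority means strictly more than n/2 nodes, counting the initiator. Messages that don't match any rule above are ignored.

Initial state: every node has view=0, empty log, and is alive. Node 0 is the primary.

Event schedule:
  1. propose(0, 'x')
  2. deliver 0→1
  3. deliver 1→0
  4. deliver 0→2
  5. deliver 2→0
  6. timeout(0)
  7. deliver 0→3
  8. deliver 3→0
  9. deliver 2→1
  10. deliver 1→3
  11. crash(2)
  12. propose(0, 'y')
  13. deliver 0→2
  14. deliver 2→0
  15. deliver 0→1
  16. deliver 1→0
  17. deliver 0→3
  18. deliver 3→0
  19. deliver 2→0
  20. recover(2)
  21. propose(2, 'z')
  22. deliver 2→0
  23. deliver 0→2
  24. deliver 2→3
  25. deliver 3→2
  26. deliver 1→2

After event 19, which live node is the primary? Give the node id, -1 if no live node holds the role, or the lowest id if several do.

1

e1 propose(0,'x'): ·
e2 deliver 0→1: 1[back,v=0,x]
e3 deliver 1→0: ·
e4 deliver 0→2: 2[back,v=0,x]
e5 deliver 2→0: 0[prim,v=0,x]
e6 timeout(0): 0[back,v=1,x]
e7 deliver 0→3: 3[back,v=0,x]
e8 deliver 3→0: ·
e9 deliver 2→1: ·
e10 deliver 1→3: ·
e11 crash(2): 2[✗back,v=0,x]
e12 propose(0,'y'): ·
e13 deliver 0→2: ·
e14 deliver 2→0: ·
e15 deliver 0→1: 1[prim,v=1,x]
e16 deliver 1→0: ·
e17 deliver 0→3: 3[back,v=1,x]
e18 deliver 3→0: ·
e19 deliver 2→0: ·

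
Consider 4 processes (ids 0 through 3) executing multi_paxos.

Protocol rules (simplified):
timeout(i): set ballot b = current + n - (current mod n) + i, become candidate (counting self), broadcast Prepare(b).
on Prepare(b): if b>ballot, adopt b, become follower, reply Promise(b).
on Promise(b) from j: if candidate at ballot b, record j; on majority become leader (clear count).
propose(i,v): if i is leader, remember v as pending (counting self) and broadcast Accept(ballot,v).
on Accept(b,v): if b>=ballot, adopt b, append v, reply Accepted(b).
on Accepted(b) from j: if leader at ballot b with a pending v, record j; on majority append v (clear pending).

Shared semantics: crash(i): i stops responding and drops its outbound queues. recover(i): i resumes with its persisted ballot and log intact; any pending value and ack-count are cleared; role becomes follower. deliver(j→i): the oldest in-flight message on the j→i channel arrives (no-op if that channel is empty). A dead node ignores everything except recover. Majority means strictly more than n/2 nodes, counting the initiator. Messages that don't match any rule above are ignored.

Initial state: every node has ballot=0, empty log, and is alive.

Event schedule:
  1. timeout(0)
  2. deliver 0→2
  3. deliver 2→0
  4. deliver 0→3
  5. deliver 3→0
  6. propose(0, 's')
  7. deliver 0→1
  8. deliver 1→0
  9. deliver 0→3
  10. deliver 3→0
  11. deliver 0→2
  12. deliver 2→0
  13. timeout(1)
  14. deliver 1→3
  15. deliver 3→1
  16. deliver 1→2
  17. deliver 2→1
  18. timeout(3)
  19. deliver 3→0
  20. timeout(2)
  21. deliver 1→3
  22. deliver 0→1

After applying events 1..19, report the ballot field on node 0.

15

[1] timeout(0) → N0(cand b4 [-])
[2] deliver 0→2 → N2(foll b4 [-])
[3] deliver 2→0 → ∅
[4] deliver 0→3 → N3(foll b4 [-])
[5] deliver 3→0 → N0(lead b4 [-])
[6] propose(0,'s') → ∅
[7] deliver 0→1 → N1(foll b4 [-])
[8] deliver 1→0 → ∅
[9] deliver 0→3 → N3(foll b4 [s])
[10] deliver 3→0 → ∅
[11] deliver 0→2 → N2(foll b4 [s])
[12] deliver 2→0 → N0(lead b4 [s])
[13] timeout(1) → N1(cand b9 [-])
[14] deliver 1→3 → N3(foll b9 [s])
[15] deliver 3→1 → ∅
[16] deliver 1→2 → N2(foll b9 [s])
[17] deliver 2→1 → N1(lead b9 [-])
[18] timeout(3) → N3(cand b15 [s])
[19] deliver 3→0 → N0(foll b15 [s])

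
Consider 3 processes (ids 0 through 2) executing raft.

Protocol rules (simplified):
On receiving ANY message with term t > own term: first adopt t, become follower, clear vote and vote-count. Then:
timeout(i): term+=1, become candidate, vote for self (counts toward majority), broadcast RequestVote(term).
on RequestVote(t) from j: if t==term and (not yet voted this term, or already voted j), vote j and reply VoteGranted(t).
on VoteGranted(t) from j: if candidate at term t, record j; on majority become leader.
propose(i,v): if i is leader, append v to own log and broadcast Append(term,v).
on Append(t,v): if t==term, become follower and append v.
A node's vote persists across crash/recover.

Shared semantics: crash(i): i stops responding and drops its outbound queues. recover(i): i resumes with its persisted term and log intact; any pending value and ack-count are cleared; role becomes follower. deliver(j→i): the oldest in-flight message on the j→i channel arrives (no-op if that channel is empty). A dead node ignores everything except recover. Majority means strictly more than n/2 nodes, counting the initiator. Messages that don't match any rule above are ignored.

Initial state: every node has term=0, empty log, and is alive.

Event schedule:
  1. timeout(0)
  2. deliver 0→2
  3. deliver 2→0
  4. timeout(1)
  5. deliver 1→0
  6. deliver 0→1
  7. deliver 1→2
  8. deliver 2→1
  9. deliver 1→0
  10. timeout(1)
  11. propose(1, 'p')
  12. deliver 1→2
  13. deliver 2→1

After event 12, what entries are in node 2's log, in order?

1. timeout(0):  <0:cand t1 ->
2. deliver 0→2:  <2:foll t1 ->
3. deliver 2→0:  <0:lead t1 ->
4. timeout(1):  <1:cand t1 ->
5. deliver 1→0:  nop
6. deliver 0→1:  nop
7. deliver 1→2:  nop
8. deliver 2→1:  nop
9. deliver 1→0:  nop
10. timeout(1):  <1:cand t2 ->
11. propose(1,'p'):  nop
12. deliver 1→2:  <2:foll t2 ->

empty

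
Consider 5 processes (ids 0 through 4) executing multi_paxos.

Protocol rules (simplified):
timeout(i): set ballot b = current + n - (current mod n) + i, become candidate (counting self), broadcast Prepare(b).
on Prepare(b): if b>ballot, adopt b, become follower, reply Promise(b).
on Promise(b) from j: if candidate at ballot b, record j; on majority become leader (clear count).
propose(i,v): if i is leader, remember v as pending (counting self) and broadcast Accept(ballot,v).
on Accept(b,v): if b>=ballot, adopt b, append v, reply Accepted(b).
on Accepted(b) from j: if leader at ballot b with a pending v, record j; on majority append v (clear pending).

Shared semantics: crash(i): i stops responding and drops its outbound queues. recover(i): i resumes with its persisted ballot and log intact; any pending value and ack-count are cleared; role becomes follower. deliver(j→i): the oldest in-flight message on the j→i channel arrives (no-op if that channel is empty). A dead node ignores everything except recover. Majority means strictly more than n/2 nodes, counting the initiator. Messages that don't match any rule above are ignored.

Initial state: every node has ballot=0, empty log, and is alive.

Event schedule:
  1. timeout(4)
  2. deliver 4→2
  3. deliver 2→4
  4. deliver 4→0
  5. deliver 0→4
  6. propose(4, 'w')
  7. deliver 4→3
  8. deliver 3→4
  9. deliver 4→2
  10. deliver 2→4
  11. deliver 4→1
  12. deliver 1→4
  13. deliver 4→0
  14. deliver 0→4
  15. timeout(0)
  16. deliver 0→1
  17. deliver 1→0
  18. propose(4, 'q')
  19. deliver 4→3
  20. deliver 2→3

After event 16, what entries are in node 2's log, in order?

step 1 timeout(4): 4={cand,b=9,log=-}
step 2 deliver 4→2: 2={foll,b=9,log=-}
step 3 deliver 2→4: —
step 4 deliver 4→0: 0={foll,b=9,log=-}
step 5 deliver 0→4: 4={lead,b=9,log=-}
step 6 propose(4,'w'): —
step 7 deliver 4→3: 3={foll,b=9,log=-}
step 8 deliver 3→4: —
step 9 deliver 4→2: 2={foll,b=9,log=w}
step 10 deliver 2→4: —
step 11 deliver 4→1: 1={foll,b=9,log=-}
step 12 deliver 1→4: —
step 13 deliver 4→0: 0={foll,b=9,log=w}
step 14 deliver 0→4: 4={lead,b=9,log=w}
step 15 timeout(0): 0={cand,b=10,log=w}
step 16 deliver 0→1: 1={foll,b=10,log=-}

w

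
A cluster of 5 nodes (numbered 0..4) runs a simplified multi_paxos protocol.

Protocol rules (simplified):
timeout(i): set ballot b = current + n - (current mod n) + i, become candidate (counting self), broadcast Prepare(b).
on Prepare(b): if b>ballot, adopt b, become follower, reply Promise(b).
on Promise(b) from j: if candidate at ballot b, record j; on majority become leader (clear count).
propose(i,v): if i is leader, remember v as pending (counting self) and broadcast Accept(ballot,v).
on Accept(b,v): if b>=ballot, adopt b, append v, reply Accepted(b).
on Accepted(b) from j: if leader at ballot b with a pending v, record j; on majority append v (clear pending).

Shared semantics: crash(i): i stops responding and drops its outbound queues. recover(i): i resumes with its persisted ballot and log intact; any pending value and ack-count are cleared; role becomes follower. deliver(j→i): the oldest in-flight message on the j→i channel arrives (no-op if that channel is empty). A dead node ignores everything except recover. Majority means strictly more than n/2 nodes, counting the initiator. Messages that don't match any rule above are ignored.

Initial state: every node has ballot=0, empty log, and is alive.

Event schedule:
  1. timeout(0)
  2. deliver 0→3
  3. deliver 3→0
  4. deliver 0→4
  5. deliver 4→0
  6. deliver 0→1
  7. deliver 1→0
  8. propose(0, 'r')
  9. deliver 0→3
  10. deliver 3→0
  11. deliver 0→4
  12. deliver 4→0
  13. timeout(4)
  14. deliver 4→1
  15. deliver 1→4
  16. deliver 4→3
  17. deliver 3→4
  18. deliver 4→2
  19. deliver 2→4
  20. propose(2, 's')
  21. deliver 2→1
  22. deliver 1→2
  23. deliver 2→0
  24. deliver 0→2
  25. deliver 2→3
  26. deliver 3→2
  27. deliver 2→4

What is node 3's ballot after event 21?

e1 timeout(0): 0[cand,b=5,-]
e2 deliver 0→3: 3[foll,b=5,-]
e3 deliver 3→0: ·
e4 deliver 0→4: 4[foll,b=5,-]
e5 deliver 4→0: 0[lead,b=5,-]
e6 deliver 0→1: 1[foll,b=5,-]
e7 deliver 1→0: ·
e8 propose(0,'r'): ·
e9 deliver 0→3: 3[foll,b=5,r]
e10 deliver 3→0: ·
e11 deliver 0→4: 4[foll,b=5,r]
e12 deliver 4→0: 0[lead,b=5,r]
e13 timeout(4): 4[cand,b=14,r]
e14 deliver 4→1: 1[foll,b=14,-]
e15 deliver 1→4: ·
e16 deliver 4→3: 3[foll,b=14,r]
e17 deliver 3→4: 4[lead,b=14,r]
e18 deliver 4→2: 2[foll,b=14,-]
e19 deliver 2→4: ·
e20 propose(2,'s'): ·
e21 deliver 2→1: ·

14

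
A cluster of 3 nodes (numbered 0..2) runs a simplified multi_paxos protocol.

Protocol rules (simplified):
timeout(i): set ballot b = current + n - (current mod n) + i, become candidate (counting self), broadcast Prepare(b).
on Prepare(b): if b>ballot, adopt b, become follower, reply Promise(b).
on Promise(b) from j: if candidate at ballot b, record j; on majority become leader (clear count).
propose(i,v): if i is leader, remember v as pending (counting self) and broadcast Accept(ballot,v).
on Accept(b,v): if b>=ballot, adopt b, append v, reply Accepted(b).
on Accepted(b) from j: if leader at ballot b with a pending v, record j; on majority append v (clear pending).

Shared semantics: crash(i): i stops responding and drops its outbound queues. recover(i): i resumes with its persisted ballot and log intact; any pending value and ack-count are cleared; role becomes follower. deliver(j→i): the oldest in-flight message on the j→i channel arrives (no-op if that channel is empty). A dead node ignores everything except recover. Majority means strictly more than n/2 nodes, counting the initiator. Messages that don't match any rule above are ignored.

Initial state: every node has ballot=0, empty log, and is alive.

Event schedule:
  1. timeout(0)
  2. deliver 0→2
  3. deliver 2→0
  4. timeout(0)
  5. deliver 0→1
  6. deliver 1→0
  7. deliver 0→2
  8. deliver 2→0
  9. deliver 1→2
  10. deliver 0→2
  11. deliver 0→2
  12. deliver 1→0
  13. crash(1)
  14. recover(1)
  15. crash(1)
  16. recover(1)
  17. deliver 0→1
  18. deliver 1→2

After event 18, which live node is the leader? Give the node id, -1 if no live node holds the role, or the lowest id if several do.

0

after 1 — timeout(0): n0:cand/b3/[-]
after 2 — deliver 0→2: n2:foll/b3/[-]
after 3 — deliver 2→0: n0:lead/b3/[-]
after 4 — timeout(0): n0:cand/b6/[-]
after 5 — deliver 0→1: n1:foll/b3/[-]
after 6 — deliver 1→0: ·
after 7 — deliver 0→2: n2:foll/b6/[-]
after 8 — deliver 2→0: n0:lead/b6/[-]
after 9 — deliver 1→2: ·
after 10 — deliver 0→2: ·
after 11 — deliver 0→2: ·
after 12 — deliver 1→0: ·
after 13 — crash(1): n1:✗foll/b3/[-]
after 14 — recover(1): n1:foll/b3/[-]
after 15 — crash(1): n1:✗foll/b3/[-]
after 16 — recover(1): n1:foll/b3/[-]
after 17 — deliver 0→1: n1:foll/b6/[-]
after 18 — deliver 1→2: ·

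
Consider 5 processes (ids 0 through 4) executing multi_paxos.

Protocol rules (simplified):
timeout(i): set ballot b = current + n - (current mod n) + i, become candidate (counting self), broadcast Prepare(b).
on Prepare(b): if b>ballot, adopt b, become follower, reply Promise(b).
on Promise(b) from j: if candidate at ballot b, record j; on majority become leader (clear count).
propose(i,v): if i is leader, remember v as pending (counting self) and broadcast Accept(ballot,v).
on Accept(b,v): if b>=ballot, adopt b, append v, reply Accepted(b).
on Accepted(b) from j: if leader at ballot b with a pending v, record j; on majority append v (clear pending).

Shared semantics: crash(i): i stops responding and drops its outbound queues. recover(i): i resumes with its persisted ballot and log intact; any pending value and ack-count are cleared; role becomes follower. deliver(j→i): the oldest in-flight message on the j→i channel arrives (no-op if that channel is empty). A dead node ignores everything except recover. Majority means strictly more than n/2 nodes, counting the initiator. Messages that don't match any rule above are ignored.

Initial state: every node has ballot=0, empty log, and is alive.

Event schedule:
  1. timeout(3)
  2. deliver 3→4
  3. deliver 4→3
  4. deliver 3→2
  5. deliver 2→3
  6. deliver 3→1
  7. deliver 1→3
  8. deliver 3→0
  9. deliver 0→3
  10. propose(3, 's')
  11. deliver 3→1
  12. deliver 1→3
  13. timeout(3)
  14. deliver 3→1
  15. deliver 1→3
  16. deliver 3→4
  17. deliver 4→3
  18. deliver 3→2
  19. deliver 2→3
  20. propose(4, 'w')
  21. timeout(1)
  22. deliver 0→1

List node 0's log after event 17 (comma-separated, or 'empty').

[1] timeout(3) → N3(cand b8 [-])
[2] deliver 3→4 → N4(foll b8 [-])
[3] deliver 4→3 → ∅
[4] deliver 3→2 → N2(foll b8 [-])
[5] deliver 2→3 → N3(lead b8 [-])
[6] deliver 3→1 → N1(foll b8 [-])
[7] deliver 1→3 → ∅
[8] deliver 3→0 → N0(foll b8 [-])
[9] deliver 0→3 → ∅
[10] propose(3,'s') → ∅
[11] deliver 3→1 → N1(foll b8 [s])
[12] deliver 1→3 → ∅
[13] timeout(3) → N3(cand b13 [-])
[14] deliver 3→1 → N1(foll b13 [s])
[15] deliver 1→3 → ∅
[16] deliver 3→4 → N4(foll b8 [s])
[17] deliver 4→3 → ∅

empty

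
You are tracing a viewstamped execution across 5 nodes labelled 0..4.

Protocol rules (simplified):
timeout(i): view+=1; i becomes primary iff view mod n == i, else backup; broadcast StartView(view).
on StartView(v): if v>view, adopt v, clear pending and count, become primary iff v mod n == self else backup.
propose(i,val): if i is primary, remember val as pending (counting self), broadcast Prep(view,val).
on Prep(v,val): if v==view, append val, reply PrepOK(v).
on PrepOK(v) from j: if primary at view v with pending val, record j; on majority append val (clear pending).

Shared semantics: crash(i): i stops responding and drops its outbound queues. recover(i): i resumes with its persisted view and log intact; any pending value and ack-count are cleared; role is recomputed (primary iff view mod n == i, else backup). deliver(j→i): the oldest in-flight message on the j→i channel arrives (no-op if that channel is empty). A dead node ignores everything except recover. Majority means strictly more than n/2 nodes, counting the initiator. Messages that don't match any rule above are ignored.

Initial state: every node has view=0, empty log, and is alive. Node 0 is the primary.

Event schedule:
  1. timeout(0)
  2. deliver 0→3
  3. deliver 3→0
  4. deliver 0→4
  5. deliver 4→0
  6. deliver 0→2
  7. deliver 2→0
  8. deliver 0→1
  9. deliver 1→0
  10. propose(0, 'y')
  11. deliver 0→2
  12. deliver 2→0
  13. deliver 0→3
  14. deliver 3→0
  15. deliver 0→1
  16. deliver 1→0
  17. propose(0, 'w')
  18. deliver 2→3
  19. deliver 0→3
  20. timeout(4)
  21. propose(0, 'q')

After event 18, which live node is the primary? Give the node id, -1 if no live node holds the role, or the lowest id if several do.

step 1 timeout(0): 0={back,v=1,log=-}
step 2 deliver 0→3: 3={back,v=1,log=-}
step 3 deliver 3→0: —
step 4 deliver 0→4: 4={back,v=1,log=-}
step 5 deliver 4→0: —
step 6 deliver 0→2: 2={back,v=1,log=-}
step 7 deliver 2→0: —
step 8 deliver 0→1: 1={prim,v=1,log=-}
step 9 deliver 1→0: —
step 10 propose(0,'y'): —
step 11 deliver 0→2: —
step 12 deliver 2→0: —
step 13 deliver 0→3: —
step 14 deliver 3→0: —
step 15 deliver 0→1: —
step 16 deliver 1→0: —
step 17 propose(0,'w'): —
step 18 deliver 2→3: —

1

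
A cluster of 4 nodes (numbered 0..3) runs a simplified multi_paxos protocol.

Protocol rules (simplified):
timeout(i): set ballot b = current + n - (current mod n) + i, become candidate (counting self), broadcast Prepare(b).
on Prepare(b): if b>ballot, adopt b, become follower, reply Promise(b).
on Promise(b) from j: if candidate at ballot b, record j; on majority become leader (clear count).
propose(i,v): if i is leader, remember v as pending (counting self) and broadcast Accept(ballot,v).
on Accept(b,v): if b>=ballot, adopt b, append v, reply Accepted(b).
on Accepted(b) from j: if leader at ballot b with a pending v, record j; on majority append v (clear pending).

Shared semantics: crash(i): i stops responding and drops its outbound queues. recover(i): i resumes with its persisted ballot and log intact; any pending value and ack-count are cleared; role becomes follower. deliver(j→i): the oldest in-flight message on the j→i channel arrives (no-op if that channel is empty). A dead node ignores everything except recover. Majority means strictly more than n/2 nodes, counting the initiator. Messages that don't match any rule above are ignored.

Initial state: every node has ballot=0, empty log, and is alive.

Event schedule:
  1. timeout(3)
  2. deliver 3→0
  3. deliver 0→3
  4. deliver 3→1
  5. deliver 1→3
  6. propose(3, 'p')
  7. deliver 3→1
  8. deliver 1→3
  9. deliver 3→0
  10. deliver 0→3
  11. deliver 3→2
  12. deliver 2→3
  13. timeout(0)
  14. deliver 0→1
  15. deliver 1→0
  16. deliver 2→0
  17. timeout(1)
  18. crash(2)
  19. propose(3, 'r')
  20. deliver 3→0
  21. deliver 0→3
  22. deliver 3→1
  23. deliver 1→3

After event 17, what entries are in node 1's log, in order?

e1 timeout(3): 3[cand,b=7,-]
e2 deliver 3→0: 0[foll,b=7,-]
e3 deliver 0→3: ·
e4 deliver 3→1: 1[foll,b=7,-]
e5 deliver 1→3: 3[lead,b=7,-]
e6 propose(3,'p'): ·
e7 deliver 3→1: 1[foll,b=7,p]
e8 deliver 1→3: ·
e9 deliver 3→0: 0[foll,b=7,p]
e10 deliver 0→3: 3[lead,b=7,p]
e11 deliver 3→2: 2[foll,b=7,-]
e12 deliver 2→3: ·
e13 timeout(0): 0[cand,b=8,p]
e14 deliver 0→1: 1[foll,b=8,p]
e15 deliver 1→0: ·
e16 deliver 2→0: ·
e17 timeout(1): 1[cand,b=13,p]

p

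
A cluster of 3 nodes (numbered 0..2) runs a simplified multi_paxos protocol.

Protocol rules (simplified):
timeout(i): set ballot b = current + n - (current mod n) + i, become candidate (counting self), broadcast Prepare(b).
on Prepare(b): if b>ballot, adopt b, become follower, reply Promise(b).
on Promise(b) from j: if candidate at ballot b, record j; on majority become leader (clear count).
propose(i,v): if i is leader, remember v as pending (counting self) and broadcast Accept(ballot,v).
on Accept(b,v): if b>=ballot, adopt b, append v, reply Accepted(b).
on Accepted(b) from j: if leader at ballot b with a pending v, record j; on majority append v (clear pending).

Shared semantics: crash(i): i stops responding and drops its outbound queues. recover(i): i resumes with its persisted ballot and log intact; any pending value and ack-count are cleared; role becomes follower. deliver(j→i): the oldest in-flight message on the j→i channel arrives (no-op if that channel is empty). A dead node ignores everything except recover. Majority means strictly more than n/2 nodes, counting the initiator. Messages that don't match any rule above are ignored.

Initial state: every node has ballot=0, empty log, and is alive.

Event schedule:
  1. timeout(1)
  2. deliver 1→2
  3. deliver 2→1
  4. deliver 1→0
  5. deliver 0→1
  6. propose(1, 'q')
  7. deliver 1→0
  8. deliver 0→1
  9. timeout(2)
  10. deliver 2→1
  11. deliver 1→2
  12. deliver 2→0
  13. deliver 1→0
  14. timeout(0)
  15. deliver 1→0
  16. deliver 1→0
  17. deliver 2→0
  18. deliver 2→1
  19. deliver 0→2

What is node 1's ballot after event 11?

8

step 1 timeout(1): 1={cand,b=4,log=-}
step 2 deliver 1→2: 2={foll,b=4,log=-}
step 3 deliver 2→1: 1={lead,b=4,log=-}
step 4 deliver 1→0: 0={foll,b=4,log=-}
step 5 deliver 0→1: —
step 6 propose(1,'q'): —
step 7 deliver 1→0: 0={foll,b=4,log=q}
step 8 deliver 0→1: 1={lead,b=4,log=q}
step 9 timeout(2): 2={cand,b=8,log=-}
step 10 deliver 2→1: 1={foll,b=8,log=q}
step 11 deliver 1→2: —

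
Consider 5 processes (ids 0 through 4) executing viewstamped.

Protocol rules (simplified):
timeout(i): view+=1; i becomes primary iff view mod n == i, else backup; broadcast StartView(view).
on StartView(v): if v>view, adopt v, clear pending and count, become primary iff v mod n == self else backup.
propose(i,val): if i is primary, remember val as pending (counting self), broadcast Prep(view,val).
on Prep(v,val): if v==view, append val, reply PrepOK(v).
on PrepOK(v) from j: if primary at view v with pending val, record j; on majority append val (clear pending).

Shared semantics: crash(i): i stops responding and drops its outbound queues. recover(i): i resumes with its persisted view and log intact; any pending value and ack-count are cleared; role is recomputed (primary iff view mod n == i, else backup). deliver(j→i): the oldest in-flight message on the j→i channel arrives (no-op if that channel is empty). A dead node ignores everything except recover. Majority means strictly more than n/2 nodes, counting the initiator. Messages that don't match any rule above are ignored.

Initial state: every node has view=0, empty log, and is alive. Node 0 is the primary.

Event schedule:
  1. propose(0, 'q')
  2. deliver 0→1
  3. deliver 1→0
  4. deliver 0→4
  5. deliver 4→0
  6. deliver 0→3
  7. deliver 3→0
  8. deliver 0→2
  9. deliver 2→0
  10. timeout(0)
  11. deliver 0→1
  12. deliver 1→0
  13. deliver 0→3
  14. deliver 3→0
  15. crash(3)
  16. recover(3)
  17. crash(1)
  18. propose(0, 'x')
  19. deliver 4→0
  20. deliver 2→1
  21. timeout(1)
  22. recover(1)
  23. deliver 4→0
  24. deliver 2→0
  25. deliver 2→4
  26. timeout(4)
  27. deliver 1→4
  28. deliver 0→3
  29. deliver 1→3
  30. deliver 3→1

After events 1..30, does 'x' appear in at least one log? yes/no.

e1 propose(0,'q'): ·
e2 deliver 0→1: 1[back,v=0,q]
e3 deliver 1→0: ·
e4 deliver 0→4: 4[back,v=0,q]
e5 deliver 4→0: 0[prim,v=0,q]
e6 deliver 0→3: 3[back,v=0,q]
e7 deliver 3→0: ·
e8 deliver 0→2: 2[back,v=0,q]
e9 deliver 2→0: ·
e10 timeout(0): 0[back,v=1,q]
e11 deliver 0→1: 1[prim,v=1,q]
e12 deliver 1→0: ·
e13 deliver 0→3: 3[back,v=1,q]
e14 deliver 3→0: ·
e15 crash(3): 3[✗back,v=1,q]
e16 recover(3): 3[back,v=1,q]
e17 crash(1): 1[✗prim,v=1,q]
e18 propose(0,'x'): ·
e19 deliver 4→0: ·
e20 deliver 2→1: ·
e21 timeout(1): ·
e22 recover(1): 1[prim,v=1,q]
e23 deliver 4→0: ·
e24 deliver 2→0: ·
e25 deliver 2→4: ·
e26 timeout(4): 4[back,v=1,q]
e27 deliver 1→4: ·
e28 deliver 0→3: ·
e29 deliver 1→3: ·
e30 deliver 3→1: ·

no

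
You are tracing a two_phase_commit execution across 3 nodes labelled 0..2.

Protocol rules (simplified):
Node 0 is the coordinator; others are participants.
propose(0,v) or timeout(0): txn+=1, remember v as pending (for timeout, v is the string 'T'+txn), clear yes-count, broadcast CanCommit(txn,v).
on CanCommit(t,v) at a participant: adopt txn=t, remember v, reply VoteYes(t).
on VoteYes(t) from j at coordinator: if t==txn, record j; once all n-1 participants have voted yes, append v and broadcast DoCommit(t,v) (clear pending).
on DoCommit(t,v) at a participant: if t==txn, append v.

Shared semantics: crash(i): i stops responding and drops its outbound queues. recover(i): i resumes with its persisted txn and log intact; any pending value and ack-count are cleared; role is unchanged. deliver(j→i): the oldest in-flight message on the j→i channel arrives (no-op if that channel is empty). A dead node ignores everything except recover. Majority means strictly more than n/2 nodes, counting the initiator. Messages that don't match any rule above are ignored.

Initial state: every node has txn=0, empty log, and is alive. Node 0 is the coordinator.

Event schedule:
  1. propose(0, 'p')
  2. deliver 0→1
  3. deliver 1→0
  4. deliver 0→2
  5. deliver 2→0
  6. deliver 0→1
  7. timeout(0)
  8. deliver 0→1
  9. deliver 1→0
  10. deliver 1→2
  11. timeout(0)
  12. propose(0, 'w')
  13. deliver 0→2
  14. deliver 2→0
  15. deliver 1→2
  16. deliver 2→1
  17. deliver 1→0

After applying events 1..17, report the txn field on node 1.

step 1 propose(0,'p'): 0={coor,t=1,log=-}
step 2 deliver 0→1: 1={part,t=1,log=-}
step 3 deliver 1→0: —
step 4 deliver 0→2: 2={part,t=1,log=-}
step 5 deliver 2→0: 0={coor,t=1,log=p}
step 6 deliver 0→1: 1={part,t=1,log=p}
step 7 timeout(0): 0={coor,t=2,log=p}
step 8 deliver 0→1: 1={part,t=2,log=p}
step 9 deliver 1→0: —
step 10 deliver 1→2: —
step 11 timeout(0): 0={coor,t=3,log=p}
step 12 propose(0,'w'): 0={coor,t=4,log=p}
step 13 deliver 0→2: 2={part,t=1,log=p}
step 14 deliver 2→0: —
step 15 deliver 1→2: —
step 16 deliver 2→1: —
step 17 deliver 1→0: —

2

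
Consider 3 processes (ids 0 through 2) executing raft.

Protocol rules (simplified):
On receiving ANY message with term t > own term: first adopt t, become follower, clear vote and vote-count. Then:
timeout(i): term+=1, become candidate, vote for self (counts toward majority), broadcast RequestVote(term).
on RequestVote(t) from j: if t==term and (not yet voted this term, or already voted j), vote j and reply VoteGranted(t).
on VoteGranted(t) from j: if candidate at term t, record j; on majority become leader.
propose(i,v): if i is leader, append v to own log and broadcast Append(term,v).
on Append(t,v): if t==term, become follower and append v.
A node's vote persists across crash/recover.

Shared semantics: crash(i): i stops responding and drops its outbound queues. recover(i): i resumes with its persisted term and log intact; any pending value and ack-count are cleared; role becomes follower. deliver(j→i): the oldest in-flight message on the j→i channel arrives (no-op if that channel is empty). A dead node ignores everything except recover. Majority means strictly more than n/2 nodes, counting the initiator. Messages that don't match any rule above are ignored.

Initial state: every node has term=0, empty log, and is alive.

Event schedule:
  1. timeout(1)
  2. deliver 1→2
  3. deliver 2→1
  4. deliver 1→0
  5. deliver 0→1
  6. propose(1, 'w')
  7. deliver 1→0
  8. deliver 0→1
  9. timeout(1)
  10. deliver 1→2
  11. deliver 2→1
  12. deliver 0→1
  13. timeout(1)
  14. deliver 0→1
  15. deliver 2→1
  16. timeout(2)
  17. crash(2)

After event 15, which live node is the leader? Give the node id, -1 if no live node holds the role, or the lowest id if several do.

after 1 — timeout(1): n1:cand/t1/[-]
after 2 — deliver 1→2: n2:foll/t1/[-]
after 3 — deliver 2→1: n1:lead/t1/[-]
after 4 — deliver 1→0: n0:foll/t1/[-]
after 5 — deliver 0→1: ·
after 6 — propose(1,'w'): n1:lead/t1/[w]
after 7 — deliver 1→0: n0:foll/t1/[w]
after 8 — deliver 0→1: ·
after 9 — timeout(1): n1:cand/t2/[w]
after 10 — deliver 1→2: n2:foll/t1/[w]
after 11 — deliver 2→1: ·
after 12 — deliver 0→1: ·
after 13 — timeout(1): n1:cand/t3/[w]
after 14 — deliver 0→1: ·
after 15 — deliver 2→1: ·

-1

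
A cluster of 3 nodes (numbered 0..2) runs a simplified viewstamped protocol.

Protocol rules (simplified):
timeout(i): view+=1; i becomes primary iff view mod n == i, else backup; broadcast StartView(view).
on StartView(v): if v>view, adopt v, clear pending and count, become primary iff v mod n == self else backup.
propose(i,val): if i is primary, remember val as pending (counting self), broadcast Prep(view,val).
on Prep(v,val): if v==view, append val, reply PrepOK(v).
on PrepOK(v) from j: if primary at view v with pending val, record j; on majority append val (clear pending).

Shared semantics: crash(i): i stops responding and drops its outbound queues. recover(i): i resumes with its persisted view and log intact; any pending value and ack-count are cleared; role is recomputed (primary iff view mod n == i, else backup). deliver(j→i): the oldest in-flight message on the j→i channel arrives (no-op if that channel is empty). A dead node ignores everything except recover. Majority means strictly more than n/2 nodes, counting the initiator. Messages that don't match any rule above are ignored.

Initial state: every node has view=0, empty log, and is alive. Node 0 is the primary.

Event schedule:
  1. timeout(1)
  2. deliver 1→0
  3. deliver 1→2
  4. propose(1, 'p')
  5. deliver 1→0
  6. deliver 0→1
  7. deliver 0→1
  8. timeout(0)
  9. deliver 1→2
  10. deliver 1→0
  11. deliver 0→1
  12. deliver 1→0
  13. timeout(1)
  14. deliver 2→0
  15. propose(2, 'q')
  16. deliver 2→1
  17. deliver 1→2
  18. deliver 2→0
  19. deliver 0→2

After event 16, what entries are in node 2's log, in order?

p

step 1 timeout(1): 1={prim,v=1,log=-}
step 2 deliver 1→0: 0={back,v=1,log=-}
step 3 deliver 1→2: 2={back,v=1,log=-}
step 4 propose(1,'p'): —
step 5 deliver 1→0: 0={back,v=1,log=p}
step 6 deliver 0→1: 1={prim,v=1,log=p}
step 7 deliver 0→1: —
step 8 timeout(0): 0={back,v=2,log=p}
step 9 deliver 1→2: 2={back,v=1,log=p}
step 10 deliver 1→0: —
step 11 deliver 0→1: 1={back,v=2,log=p}
step 12 deliver 1→0: —
step 13 timeout(1): 1={back,v=3,log=p}
step 14 deliver 2→0: —
step 15 propose(2,'q'): —
step 16 deliver 2→1: —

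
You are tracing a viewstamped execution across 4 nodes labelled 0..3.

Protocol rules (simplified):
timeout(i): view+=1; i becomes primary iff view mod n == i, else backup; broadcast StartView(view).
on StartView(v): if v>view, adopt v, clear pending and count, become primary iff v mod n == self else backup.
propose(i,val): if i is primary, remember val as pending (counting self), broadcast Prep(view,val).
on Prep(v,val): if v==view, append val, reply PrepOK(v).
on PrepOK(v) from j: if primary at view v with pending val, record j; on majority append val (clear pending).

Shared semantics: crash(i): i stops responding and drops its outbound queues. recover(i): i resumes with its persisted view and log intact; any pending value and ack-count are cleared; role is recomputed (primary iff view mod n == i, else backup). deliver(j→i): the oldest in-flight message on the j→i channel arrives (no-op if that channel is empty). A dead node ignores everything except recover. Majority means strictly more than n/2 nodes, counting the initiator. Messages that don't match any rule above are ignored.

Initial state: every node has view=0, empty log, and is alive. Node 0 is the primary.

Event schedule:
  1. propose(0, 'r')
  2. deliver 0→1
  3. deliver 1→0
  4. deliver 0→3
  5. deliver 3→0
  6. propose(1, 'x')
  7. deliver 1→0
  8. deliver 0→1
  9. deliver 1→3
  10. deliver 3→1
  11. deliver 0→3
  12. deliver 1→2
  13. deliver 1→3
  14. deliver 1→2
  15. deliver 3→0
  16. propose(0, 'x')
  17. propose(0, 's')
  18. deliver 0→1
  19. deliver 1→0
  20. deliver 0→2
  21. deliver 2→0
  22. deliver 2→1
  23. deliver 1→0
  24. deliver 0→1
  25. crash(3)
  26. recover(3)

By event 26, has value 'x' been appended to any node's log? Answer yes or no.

yes

step 1 propose(0,'r'): —
step 2 deliver 0→1: 1={back,v=0,log=r}
step 3 deliver 1→0: —
step 4 deliver 0→3: 3={back,v=0,log=r}
step 5 deliver 3→0: 0={prim,v=0,log=r}
step 6 propose(1,'x'): —
step 7 deliver 1→0: —
step 8 deliver 0→1: —
step 9 deliver 1→3: —
step 10 deliver 3→1: —
step 11 deliver 0→3: —
step 12 deliver 1→2: —
step 13 deliver 1→3: —
step 14 deliver 1→2: —
step 15 deliver 3→0: —
step 16 propose(0,'x'): —
step 17 propose(0,'s'): —
step 18 deliver 0→1: 1={back,v=0,log=r,x}
step 19 deliver 1→0: —
step 20 deliver 0→2: 2={back,v=0,log=r}
step 21 deliver 2→0: 0={prim,v=0,log=r,s}
step 22 deliver 2→1: —
step 23 deliver 1→0: —
step 24 deliver 0→1: 1={back,v=0,log=r,x,s}
step 25 crash(3): 3={✗back,v=0,log=r}
step 26 recover(3): 3={back,v=0,log=r}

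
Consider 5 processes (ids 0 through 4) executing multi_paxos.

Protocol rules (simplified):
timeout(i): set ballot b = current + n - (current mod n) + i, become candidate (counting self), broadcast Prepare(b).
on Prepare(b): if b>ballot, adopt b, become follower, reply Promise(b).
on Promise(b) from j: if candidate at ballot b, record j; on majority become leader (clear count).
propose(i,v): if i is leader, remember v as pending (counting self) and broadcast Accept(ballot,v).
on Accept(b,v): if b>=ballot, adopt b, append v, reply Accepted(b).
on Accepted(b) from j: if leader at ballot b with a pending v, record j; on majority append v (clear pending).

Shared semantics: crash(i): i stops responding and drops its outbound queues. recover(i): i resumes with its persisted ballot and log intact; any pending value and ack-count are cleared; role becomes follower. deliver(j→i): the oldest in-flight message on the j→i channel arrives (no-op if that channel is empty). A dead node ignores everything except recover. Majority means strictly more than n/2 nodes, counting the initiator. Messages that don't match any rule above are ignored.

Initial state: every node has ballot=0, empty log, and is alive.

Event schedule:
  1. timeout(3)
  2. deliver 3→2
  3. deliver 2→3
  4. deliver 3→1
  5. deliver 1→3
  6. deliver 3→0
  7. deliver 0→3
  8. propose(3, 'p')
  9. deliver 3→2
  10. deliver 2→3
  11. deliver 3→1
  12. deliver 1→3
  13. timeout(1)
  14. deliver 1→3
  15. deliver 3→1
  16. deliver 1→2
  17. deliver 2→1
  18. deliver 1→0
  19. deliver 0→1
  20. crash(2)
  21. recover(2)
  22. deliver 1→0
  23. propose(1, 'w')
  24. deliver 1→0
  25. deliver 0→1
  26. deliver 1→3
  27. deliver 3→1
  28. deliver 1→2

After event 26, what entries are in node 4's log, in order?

after 1 — timeout(3): n3:cand/b8/[-]
after 2 — deliver 3→2: n2:foll/b8/[-]
after 3 — deliver 2→3: ·
after 4 — deliver 3→1: n1:foll/b8/[-]
after 5 — deliver 1→3: n3:lead/b8/[-]
after 6 — deliver 3→0: n0:foll/b8/[-]
after 7 — deliver 0→3: ·
after 8 — propose(3,'p'): ·
after 9 — deliver 3→2: n2:foll/b8/[p]
after 10 — deliver 2→3: ·
after 11 — deliver 3→1: n1:foll/b8/[p]
after 12 — deliver 1→3: n3:lead/b8/[p]
after 13 — timeout(1): n1:cand/b11/[p]
after 14 — deliver 1→3: n3:foll/b11/[p]
after 15 — deliver 3→1: ·
after 16 — deliver 1→2: n2:foll/b11/[p]
after 17 — deliver 2→1: n1:lead/b11/[p]
after 18 — deliver 1→0: n0:foll/b11/[-]
after 19 — deliver 0→1: ·
after 20 — crash(2): n2:✗foll/b11/[p]
after 21 — recover(2): n2:foll/b11/[p]
after 22 — deliver 1→0: ·
after 23 — propose(1,'w'): ·
after 24 — deliver 1→0: n0:foll/b11/[w]
after 25 — deliver 0→1: ·
after 26 — deliver 1→3: n3:foll/b11/[p,w]

empty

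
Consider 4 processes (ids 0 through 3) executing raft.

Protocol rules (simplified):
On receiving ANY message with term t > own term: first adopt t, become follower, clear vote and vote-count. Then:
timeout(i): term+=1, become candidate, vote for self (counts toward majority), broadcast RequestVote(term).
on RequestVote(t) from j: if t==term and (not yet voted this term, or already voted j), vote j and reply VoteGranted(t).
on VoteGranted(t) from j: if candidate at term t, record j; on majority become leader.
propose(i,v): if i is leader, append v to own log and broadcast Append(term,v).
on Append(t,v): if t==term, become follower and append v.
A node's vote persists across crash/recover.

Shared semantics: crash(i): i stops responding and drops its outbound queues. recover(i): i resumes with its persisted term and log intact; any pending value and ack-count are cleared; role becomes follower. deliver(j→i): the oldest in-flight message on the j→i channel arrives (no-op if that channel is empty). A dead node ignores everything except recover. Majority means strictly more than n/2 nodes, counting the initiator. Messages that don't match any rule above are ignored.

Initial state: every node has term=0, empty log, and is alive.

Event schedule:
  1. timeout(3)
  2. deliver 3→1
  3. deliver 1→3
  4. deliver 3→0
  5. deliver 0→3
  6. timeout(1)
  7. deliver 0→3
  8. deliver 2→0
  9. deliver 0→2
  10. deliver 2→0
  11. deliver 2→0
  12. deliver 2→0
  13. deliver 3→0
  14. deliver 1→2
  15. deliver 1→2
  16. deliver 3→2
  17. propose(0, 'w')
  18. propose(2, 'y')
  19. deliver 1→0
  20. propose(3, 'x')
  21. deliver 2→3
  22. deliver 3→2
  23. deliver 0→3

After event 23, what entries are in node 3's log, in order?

x

after 1 — timeout(3): n3:cand/t1/[-]
after 2 — deliver 3→1: n1:foll/t1/[-]
after 3 — deliver 1→3: ·
after 4 — deliver 3→0: n0:foll/t1/[-]
after 5 — deliver 0→3: n3:lead/t1/[-]
after 6 — timeout(1): n1:cand/t2/[-]
after 7 — deliver 0→3: ·
after 8 — deliver 2→0: ·
after 9 — deliver 0→2: ·
after 10 — deliver 2→0: ·
after 11 — deliver 2→0: ·
after 12 — deliver 2→0: ·
after 13 — deliver 3→0: ·
after 14 — deliver 1→2: n2:foll/t2/[-]
after 15 — deliver 1→2: ·
after 16 — deliver 3→2: ·
after 17 — propose(0,'w'): ·
after 18 — propose(2,'y'): ·
after 19 — deliver 1→0: n0:foll/t2/[-]
after 20 — propose(3,'x'): n3:lead/t1/[x]
after 21 — deliver 2→3: ·
after 22 — deliver 3→2: ·
after 23 — deliver 0→3: ·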